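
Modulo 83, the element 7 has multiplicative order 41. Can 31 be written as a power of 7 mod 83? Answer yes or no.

31 ∈ ⟨7⟩ iff 31^41 ≡ 1 (mod 83), since |⟨7⟩| = 41.
31^41 mod 83 = 1.
Since 1 = 1, 31 lies in the subgroup.

yes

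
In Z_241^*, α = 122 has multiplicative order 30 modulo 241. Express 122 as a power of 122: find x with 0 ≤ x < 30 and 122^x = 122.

Successive powers of 122 modulo 241:
  122^0=1  122^1=122
So 122^1 ≡ 122 (mod 241), giving x = 1.

1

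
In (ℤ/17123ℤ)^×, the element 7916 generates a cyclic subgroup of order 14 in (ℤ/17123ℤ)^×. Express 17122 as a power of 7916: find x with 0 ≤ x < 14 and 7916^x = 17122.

7

Successive powers of 7916 modulo 17123:
  7916^0=1  7916^1=7916  7916^2=9999  7916^3=9578  7916^4=15927  7916^5=1483
  7916^6=10173  7916^7=17122
So 7916^7 ≡ 17122 (mod 17123), giving x = 7.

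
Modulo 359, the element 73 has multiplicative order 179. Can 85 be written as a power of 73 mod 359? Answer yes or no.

yes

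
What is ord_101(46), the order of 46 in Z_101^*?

100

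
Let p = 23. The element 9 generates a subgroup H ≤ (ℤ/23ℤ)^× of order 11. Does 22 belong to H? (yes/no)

⟨9⟩ has order 11; its elements mod 23 are {1, 2, 3, 4, 6, 8, 9, 12, 13, 16, 18}.
22 is not in this set.

no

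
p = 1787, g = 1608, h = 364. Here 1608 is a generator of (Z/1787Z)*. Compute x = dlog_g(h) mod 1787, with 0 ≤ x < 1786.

108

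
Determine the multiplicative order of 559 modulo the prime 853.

852

The order of 559 must divide p − 1 = 852 = 2^2 · 3 · 71.
Divisors: 1, 2, 3, 4, 6, 12, 71, 142, 213, 284, 426, 852.
Check each in increasing order: 559^1 ≡ 559;  559^2 ≡ 283;  559^3 ≡ 392;  559^4 ≡ 760;  559^6 ≡ 124;  559^12 ≡ 22;  559^71 ≡ 618;  559^142 ≡ 633;  559^213 ≡ 520;  559^284 ≡ 632;  559^426 ≡ 852;  559^852 ≡ 1.
Smallest exponent giving 1 is 852.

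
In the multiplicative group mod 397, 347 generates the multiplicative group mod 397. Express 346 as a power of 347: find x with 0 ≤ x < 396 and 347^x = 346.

295

Baby-step giant-step with m = ceil(sqrt(396)) = 20.
Baby table (347^j mod 397 for j=0..19):
  0:1  1:347  2:118  3:55  4:29  5:138  6:246  7:7
  8:47  9:32  10:385  11:203  12:172  13:134  14:49  15:329
  16:224  17:313  18:230  19:13
Giant step factor: 347^(-20) ≡ 295 (mod 397).
Scan 346·295^i mod 397 for i = 0, 1, …:
  i=0: 346   i=1: 41   i=2: 185   i=3: 186
  i=4: 84   i=5: 166   i=6: 139   i=7: 114
  i=8: 282   i=9: 217     …   i=13: 133
  i=14: 329
Match at i=14, j=15: x = 14·20 + 15 = 295.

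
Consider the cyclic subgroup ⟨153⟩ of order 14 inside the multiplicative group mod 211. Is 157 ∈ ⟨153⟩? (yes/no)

no

⟨153⟩ has order 14; its elements mod 211 are {1, 12, 40, 58, 63, 67, 88, 123, 144, 148, 153, 171, 199, 210}.
157 is not in this set.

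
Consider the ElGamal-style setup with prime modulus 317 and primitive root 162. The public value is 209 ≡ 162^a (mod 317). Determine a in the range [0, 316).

83

Baby-step giant-step with m = ceil(sqrt(316)) = 18.
Baby table (162^j mod 317 for j=0..17):
  0:1  1:162  2:250  3:241  4:51  5:20  6:70  7:245
  8:65  9:69  10:83  11:132  12:145  13:32  14:112  15:75
  16:104  17:47
Giant step factor: 162^(-18) ≡ 53 (mod 317).
Scan 209·53^i mod 317 for i = 0, 1, …:
  i=0: 209   i=1: 299   i=2: 314   i=3: 158
  i=4: 132
Match at i=4, j=11: a = 4·18 + 11 = 83.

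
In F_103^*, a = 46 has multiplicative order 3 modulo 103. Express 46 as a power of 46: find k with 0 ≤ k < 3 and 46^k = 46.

1

Successive powers of 46 modulo 103:
  46^0=1  46^1=46
So 46^1 ≡ 46 (mod 103), giving k = 1.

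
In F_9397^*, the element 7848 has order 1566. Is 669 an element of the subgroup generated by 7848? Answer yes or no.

no

669 ∈ ⟨7848⟩ iff 669^1566 ≡ 1 (mod 9397), since |⟨7848⟩| = 1566.
669^1566 mod 9397 = 6772.
Since 6772 ≠ 1, 669 does not lie in the subgroup.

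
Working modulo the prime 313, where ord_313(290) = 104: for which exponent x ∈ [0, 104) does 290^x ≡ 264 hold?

Baby-step giant-step with m = ceil(sqrt(104)) = 11.
Baby table (290^j mod 313 for j=0..10):
  0:1  1:290  2:216  3:40  4:19  5:189  6:35  7:134
  8:48  9:148  10:39
Giant step factor: 290^(-11) ≡ 82 (mod 313).
Scan 264·82^i mod 313 for i = 0, 1, …:
  i=0: 264   i=1: 51   i=2: 113   i=3: 189
Match at i=3, j=5: x = 3·11 + 5 = 38.

38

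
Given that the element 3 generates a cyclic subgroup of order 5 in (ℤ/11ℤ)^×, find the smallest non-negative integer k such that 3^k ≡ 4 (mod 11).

Successive powers of 3 modulo 11:
  3^0=1  3^1=3  3^2=9  3^3=5  3^4=4
So 3^4 ≡ 4 (mod 11), giving k = 4.

4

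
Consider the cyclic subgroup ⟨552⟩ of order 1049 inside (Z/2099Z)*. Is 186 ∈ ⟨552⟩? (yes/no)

no

186 ∈ ⟨552⟩ iff 186^1049 ≡ 1 (mod 2099), since |⟨552⟩| = 1049.
186^1049 mod 2099 = 2098.
Since 2098 ≠ 1, 186 does not lie in the subgroup.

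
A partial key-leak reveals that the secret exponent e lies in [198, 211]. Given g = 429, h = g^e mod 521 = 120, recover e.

Compute 429^198 mod 521 = 44, then multiply by 429 repeatedly:
  429^198=44  429^199=120
Found 120 at exponent 199.

199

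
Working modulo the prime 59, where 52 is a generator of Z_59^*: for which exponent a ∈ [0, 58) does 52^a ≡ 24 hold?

11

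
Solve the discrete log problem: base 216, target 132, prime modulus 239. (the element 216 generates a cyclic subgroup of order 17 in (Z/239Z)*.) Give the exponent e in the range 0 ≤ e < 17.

9

Successive powers of 216 modulo 239:
  216^0=1  216^1=216  216^2=51  216^3=22  216^4=211  216^5=166
  216^6=6  216^7=101  216^8=67  216^9=132
So 216^9 ≡ 132 (mod 239), giving e = 9.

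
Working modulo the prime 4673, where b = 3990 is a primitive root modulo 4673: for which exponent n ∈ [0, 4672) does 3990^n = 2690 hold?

Baby-step giant-step with m = ceil(sqrt(4672)) = 69.
Baby table (3990^j mod 4673 for j=0..68):
  0:1  1:3990  2:3862  3:2499  4:3501  5:1393  6:1873  7:1143
  8:4395  9:2954  10:1154  11:1555  12:3379  13:605  14:2682  15:10
  16:2516  17:1236  18:1625  19:2299  20:4584  21:38  22:2084  23:1893
  24:1502  25:2194  26:1531  27:1079  28:1377  29:3455  30:100  31:1795
  32:3014  33:2231  34:4298  35:3783  36:380  37:2148  38:238  39:1001
  40:3248  41:1291  42:1444  43:4424  44:1839  45:1000  46:3931  47:2102
  48:3618  49:923  50:446  51:3800  52:2788  53:2380  54:664  55:4442
  56:3564  57:421  58:2183  59:4371  60:654  61:1926  62:2328  63:3469
  64:4557  65:4460  66:616  67:4515  68:435
Giant step factor: 3990^(-69) ≡ 2972 (mod 4673).
Scan 2690·2972^i mod 4673 for i = 0, 1, …:
  i=0: 2690   i=1: 3850   i=2: 2696   i=3: 2990
  i=4: 2907   i=5: 3900   i=6: 1760   i=7: 1633
  i=8: 2702   i=9: 2130     …   i=43: 2363
  i=44: 3990
Match at i=44, j=1: n = 44·69 + 1 = 3037.

3037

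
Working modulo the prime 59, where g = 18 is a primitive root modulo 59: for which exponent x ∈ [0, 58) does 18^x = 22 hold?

6

Baby-step giant-step with m = ceil(sqrt(58)) = 8.
Baby table (18^j mod 59 for j=0..7):
  0:1  1:18  2:29  3:50  4:15  5:34  6:22  7:42
Giant step factor: 18^(-8) ≡ 16 (mod 59).
Scan 22·16^i mod 59 for i = 0, 1, …:
  i=0: 22
Match at i=0, j=6: x = 0·8 + 6 = 6.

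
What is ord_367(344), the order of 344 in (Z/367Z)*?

366

The order of 344 must divide p − 1 = 366 = 2 · 3 · 61.
Divisors: 1, 2, 3, 6, 61, 122, 183, 366.
Check each in increasing order: 344^1 ≡ 344;  344^2 ≡ 162;  344^3 ≡ 311;  344^6 ≡ 200;  344^61 ≡ 84;  344^122 ≡ 83;  344^183 ≡ 366;  344^366 ≡ 1.
Smallest exponent giving 1 is 366.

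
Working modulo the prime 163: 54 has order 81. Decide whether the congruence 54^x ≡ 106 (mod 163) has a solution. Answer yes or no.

no

106 ∈ ⟨54⟩ iff 106^81 ≡ 1 (mod 163), since |⟨54⟩| = 81.
106^81 mod 163 = 162.
Since 162 ≠ 1, 106 does not lie in the subgroup.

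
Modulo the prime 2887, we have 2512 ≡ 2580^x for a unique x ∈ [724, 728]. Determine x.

725

Compute 2580^724 mod 2887 = 1393, then multiply by 2580 repeatedly:
  2580^724=1393  2580^725=2512
Found 2512 at exponent 725.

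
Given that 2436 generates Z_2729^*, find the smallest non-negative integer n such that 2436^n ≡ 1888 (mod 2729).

1342

Baby-step giant-step with m = ceil(sqrt(2728)) = 53.
Baby table (2436^j mod 2729 for j=0..52):
  0:1  1:2436  2:1250  3:2165  4:1512  5:1811  6:1532  7:1409
  8:1971  9:1045  10:2192  11:1788  12:84  13:2678  14:1298  15:1746
  16:1474  17:2029  18:425  19:1009  20:1824  21:452  22:1285  23:97
  24:1598  25:1174  26:2601  27:2027  28:1011  29:1238  30:223  31:157
  32:392  33:2491  34:1509  35:2690  36:511  37:372  38:164  39:1070
  40:325  41:290  42:2358  43:2272  44:180  45:1840  46:1222  47:2182
  48:1989  49:1229  50:131  51:2552  52:10
Giant step factor: 2436^(-53) ≡ 353 (mod 2729).
Scan 1888·353^i mod 2729 for i = 0, 1, …:
  i=0: 1888   i=1: 588   i=2: 160   i=3: 1900
  i=4: 2095   i=5: 2705   i=6: 2444   i=7: 368
  i=8: 1641   i=9: 725     …   i=24: 1521
  i=25: 2029
Match at i=25, j=17: n = 25·53 + 17 = 1342.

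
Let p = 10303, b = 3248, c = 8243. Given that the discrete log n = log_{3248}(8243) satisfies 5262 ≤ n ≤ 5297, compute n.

5264

Compute 3248^5262 mod 10303 = 3598, then multiply by 3248 repeatedly:
  3248^5262=3598  3248^5263=2702  3248^5264=8243
Found 8243 at exponent 5264.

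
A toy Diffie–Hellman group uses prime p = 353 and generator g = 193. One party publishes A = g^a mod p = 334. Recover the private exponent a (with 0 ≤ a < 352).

230

Baby-step giant-step with m = ceil(sqrt(352)) = 19.
Baby table (193^j mod 353 for j=0..18):
  0:1  1:193  2:184  3:212  4:321  5:178  6:113  7:276
  8:318  9:305  10:267  11:346  12:61  13:124  14:281  15:224
  16:166  17:268  18:186
Giant step factor: 193^(-19) ≡ 134 (mod 353).
Scan 334·134^i mod 353 for i = 0, 1, …:
  i=0: 334   i=1: 278   i=2: 187   i=3: 348
  i=4: 36   i=5: 235   i=6: 73   i=7: 251
  i=8: 99   i=9: 205   i=10: 289   i=11: 249
  i=12: 184
Match at i=12, j=2: a = 12·19 + 2 = 230.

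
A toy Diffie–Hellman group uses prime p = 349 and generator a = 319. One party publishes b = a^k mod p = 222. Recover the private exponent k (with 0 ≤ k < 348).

3

Successive powers of 319 modulo 349:
  319^0=1  319^1=319  319^2=202  319^3=222
So 319^3 ≡ 222 (mod 349), giving k = 3.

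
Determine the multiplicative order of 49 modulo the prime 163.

81

The order of 49 must divide p − 1 = 162 = 2 · 3^4.
Divisors: 1, 2, 3, 6, 9, 18, 27, 54, 81, 162.
Check each in increasing order: 49^1 ≡ 49;  49^2 ≡ 119;  49^3 ≡ 126;  49^6 ≡ 65;  49^9 ≡ 40;  49^18 ≡ 133;  49^27 ≡ 104;  49^54 ≡ 58;  49^81 ≡ 1.
Smallest exponent giving 1 is 81.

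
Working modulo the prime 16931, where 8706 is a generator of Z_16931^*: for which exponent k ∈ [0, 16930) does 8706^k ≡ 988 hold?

Baby-step giant-step with m = ceil(sqrt(16930)) = 131.
Baby table (8706^j mod 16931 for j=0..130):
  0:1  1:8706  2:11280  3:3880  4:1935  5:16696  6:2741  7:7367
  8:2474  9:2412  10:4432  11:16174  12:12648  13:11195  14:8834  15:8202
  16:8585  17:7576  18:10411  19:6523  20:2664  21:14245  22:14326  23:8410
  24:7816  25:407  26:4763  27:2659  28:4577  29:8719  30:5941  31:15072
  32:1582  33:7989  34:16617  35:9138  36:13590  37:712  38:1926  39:6066
  40:2807  41:6309  42:1990  43:4527  44:13625  45:664  46:7313  47:6418
  48:2808  49:15015  50:13270  51:8407  52:15560  53:429  54:10054  55:13785
  56:5282  57:496  58:771  59:7650  60:11277  61:11624  62:1957  63:5056
  64:13867  65:8072  66:11182  67:14173  68:13941  69:8938  70:16283  71:13466
  72:4752  73:8479  74:15945  75:16832  76:1587  77:726  78:5293  79:11607
  80:6334  81:16468  82:15631  83:9039  84:15177  85:1438  86:7219  87:742
  88:9141  89:5846  90:690  91:13566  92:11871  93:2102  94:14532  95:7160
  96:11949  97:3930  98:13960  99:5042  100:10500  101:2531  102:7655  103:4014
  104:300  105:4426  106:14731  107:12692  108:4846  109:14155  110:9612  111:9070
  112:14167  113:12498  114:8982  115:9934  116:1856  117:6162  118:8964  119:5605
  120:1988  121:4046  122:7996  123:9835  124:3443  125:6888  126:14257  127:281
  128:8322  129:3583  130:6696
Giant step factor: 8706^(-131) ≡ 2832 (mod 16931).
Scan 988·2832^i mod 16931 for i = 0, 1, …:
  i=0: 988   i=1: 4401   i=2: 2416   i=3: 1988
Match at i=3, j=120: k = 3·131 + 120 = 513.

513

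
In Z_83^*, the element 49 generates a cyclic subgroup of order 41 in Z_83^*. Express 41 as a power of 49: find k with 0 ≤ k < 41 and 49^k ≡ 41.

23

Successive powers of 49 modulo 83:
  49^0=1  49^1=49  49^2=77  49^3=38  49^4=36  49^5=21
  49^6=33  49^7=40  49^8=51  49^9=9  49^10=26  49^11=29
  49^12=10  49^13=75  49^14=23  49^15=48  49^16=28  49^17=44
  49^18=81  49^19=68  49^20=12  49^21=7  49^22=11  49^23=41
So 49^23 ≡ 41 (mod 83), giving k = 23.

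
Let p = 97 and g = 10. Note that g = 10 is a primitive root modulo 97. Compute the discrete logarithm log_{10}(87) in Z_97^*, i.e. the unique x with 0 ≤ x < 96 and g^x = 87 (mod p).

Baby-step giant-step with m = ceil(sqrt(96)) = 10.
Baby table (10^j mod 97 for j=0..9):
  0:1  1:10  2:3  3:30  4:9  5:90  6:27  7:76
  8:81  9:34
Giant step factor: 10^(-10) ≡ 2 (mod 97).
Scan 87·2^i mod 97 for i = 0, 1, …:
  i=0: 87   i=1: 77   i=2: 57   i=3: 17
  i=4: 34
Match at i=4, j=9: x = 4·10 + 9 = 49.

49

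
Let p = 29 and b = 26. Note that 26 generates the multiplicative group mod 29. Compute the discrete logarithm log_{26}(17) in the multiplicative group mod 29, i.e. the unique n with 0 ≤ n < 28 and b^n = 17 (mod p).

Successive powers of 26 modulo 29:
  26^0=1  26^1=26  26^2=9  26^3=2  26^4=23  26^5=18
  26^6=4  26^7=17
So 26^7 ≡ 17 (mod 29), giving n = 7.

7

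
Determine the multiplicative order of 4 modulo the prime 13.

6

The order of 4 must divide p − 1 = 12 = 2^2 · 3.
Divisors: 1, 2, 3, 4, 6, 12.
Check each in increasing order: 4^1 ≡ 4;  4^2 ≡ 3;  4^3 ≡ 12;  4^4 ≡ 9;  4^6 ≡ 1.
Smallest exponent giving 1 is 6.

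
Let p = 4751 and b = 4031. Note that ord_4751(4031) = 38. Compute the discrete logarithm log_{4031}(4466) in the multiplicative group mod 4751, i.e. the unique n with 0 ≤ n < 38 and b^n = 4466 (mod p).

Successive powers of 4031 modulo 4751:
  4031^0=1  4031^1=4031  4031^2=541  4031^3=62  4031^4=2870  4031^5=285
  4031^6=3844  4031^7=2153  4031^8=3417  4031^9=778  4031^10=458  4031^11=2810
  4031^12=726  4031^13=4641  4031^14=3184  4031^15=2253  4031^16=2682  4031^17=2617
  4031^18=1907  4031^19=4750  4031^20=720  4031^21=4210  4031^22=4689  4031^23=1881
  4031^24=4466
So 4031^24 ≡ 4466 (mod 4751), giving n = 24.

24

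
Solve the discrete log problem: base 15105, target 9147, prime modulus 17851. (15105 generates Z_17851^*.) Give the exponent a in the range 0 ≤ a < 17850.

1338

Baby-step giant-step with m = ceil(sqrt(17850)) = 134.
Baby table (15105^j mod 17851 for j=0..133):
  0:1  1:15105  2:7394  3:10514  4:11474  5:17262  6:10804  7:578
  8:1551  9:7343  10:7752  11:9251  12:16578  13:14713  14:12766  15:3928
  16:13567  17:55  18:9629  19:13948  20:7038  21:6285  22:3307  23:5137
  24:13939  25:13901  26:11143  27:15787  28:8977  29:1389  30:5920  31:5941
  32:1828  33:14294  34:3025  35:11916  36:17398  37:12219  38:6506  39:3375
  40:14770  41:16903  42:14813  43:5931  44:11437  45:11758  46:4991  47:4282
  48:5437  49:11285  50:726  51:5716  52:12744  53:10787  54:11558  55:810
  56:7115  57:9055  58:1413  59:11420  60:4887  61:4250  62:4054  63:6740
  64:3447  65:13419  66:13741  67:4228  68:10913  69:4731  70:4202  71:10905
  72:8848  73:16454  74:16048  75:6311  76:3315  77:1020  78:1687  79:8758
  80:13680  81:11075  82:6154  83:6013  84:477  85:11132  86:10291  87:16898
  88:10692  89:4663  90:12420  91:7941  92:7936  93:3815  94:2547  95:3530
  96:17564  97:2658  98:2191  99:17152  100:9397  101:8384  102:5326  103:12624
  104:1138  105:16828  106:6551  107:4762  108:8331  109:8056  110:13464  111:15128
  112:15640  113:2066  114:3382  115:13399  116:15108  117:17007  118:14845  119:7314
  120:15982  121:9037  122:15139  123:3285  124:11996  125:11930  126:14656  127:8629
  128:10894  129:3352  130:6524  131:7500  132:5054  133:9794
Giant step factor: 15105^(-134) ≡ 4342 (mod 17851).
Scan 9147·4342^i mod 17851 for i = 0, 1, …:
  i=0: 9147   i=1: 15650   i=2: 11394   i=3: 7627
  i=4: 2829   i=5: 2030   i=6: 13717   i=7: 8278
  i=8: 9013   i=9: 5054
Match at i=9, j=132: a = 9·134 + 132 = 1338.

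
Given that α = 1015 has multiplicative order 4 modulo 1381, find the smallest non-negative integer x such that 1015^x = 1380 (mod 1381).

2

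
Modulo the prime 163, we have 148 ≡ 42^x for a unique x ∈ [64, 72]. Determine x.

Compute 42^64 mod 163 = 151, then multiply by 42 repeatedly:
  42^64=151  42^65=148
Found 148 at exponent 65.

65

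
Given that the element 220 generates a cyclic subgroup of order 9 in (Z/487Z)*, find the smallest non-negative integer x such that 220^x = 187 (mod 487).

Successive powers of 220 modulo 487:
  220^0=1  220^1=220  220^2=187
So 220^2 ≡ 187 (mod 487), giving x = 2.

2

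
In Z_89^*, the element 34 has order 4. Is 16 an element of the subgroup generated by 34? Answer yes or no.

no

⟨34⟩ has order 4; its elements mod 89 are {1, 34, 55, 88}.
16 is not in this set.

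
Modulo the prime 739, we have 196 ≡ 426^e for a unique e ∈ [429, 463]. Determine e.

448

Compute 426^429 mod 739 = 545, then multiply by 426 repeatedly:
  426^429=545  426^430=124  426^431=355  426^432=474  426^433=177
  426^434=24  426^435=617  426^436=497  426^437=368  426^438=100
  426^439=477  426^440=716  426^441=548  426^442=663  426^443=140
  426^444=520  426^445=559  426^446=176  426^447=337  426^448=196
Found 196 at exponent 448.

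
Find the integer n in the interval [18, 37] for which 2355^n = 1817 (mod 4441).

33

Compute 2355^18 mod 4441 = 3127, then multiply by 2355 repeatedly:
  2355^18=3127  2355^19=907  2355^20=4305  2355^21=3913  2355^22=40
  2355^23=939  2355^24=4168  2355^25=1030  2355^26=864  2355^27=742
  2355^28=2097  2355^29=43  2355^30=3563  2355^31=1816  2355^32=4438
  2355^33=1817
Found 1817 at exponent 33.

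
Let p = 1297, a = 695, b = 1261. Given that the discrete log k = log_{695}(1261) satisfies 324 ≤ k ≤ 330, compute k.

Compute 695^324 mod 1297 = 1261, then multiply by 695 repeatedly:
  695^324=1261
Found 1261 at exponent 324.

324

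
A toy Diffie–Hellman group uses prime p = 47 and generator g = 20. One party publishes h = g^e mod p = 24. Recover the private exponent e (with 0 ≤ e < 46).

2

Successive powers of 20 modulo 47:
  20^0=1  20^1=20  20^2=24
So 20^2 ≡ 24 (mod 47), giving e = 2.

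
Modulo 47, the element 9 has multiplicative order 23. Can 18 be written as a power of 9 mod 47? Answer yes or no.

⟨9⟩ has order 23; its elements mod 47 are {1, 2, 3, 4, 6, 7, 8, 9, 12, 14, 16, 17, 18, 21, 24, 25, 27, 28, 32, 34, 36, 37, 42}.
18 is in this set.

yes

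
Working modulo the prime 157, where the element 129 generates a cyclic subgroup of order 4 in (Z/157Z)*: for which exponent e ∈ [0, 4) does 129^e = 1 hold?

0

Successive powers of 129 modulo 157:
  129^0=1
So 129^0 ≡ 1 (mod 157), giving e = 0.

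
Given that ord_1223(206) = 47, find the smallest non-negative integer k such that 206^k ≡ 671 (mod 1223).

Baby-step giant-step with m = ceil(sqrt(47)) = 7.
Baby table (206^j mod 1223 for j=0..6):
  0:1  1:206  2:854  3:1035  4:408  5:884  6:1100
Giant step factor: 206^(-7) ≡ 631 (mod 1223).
Scan 671·631^i mod 1223 for i = 0, 1, …:
  i=0: 671   i=1: 243   i=2: 458   i=3: 370
  i=4: 1100
Match at i=4, j=6: k = 4·7 + 6 = 34.

34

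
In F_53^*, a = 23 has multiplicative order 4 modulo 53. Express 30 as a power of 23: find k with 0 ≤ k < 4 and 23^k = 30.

3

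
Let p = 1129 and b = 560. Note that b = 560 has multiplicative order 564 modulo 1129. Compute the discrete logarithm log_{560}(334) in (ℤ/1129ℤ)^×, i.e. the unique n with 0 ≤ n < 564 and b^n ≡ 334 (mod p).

Baby-step giant-step with m = ceil(sqrt(564)) = 24.
Baby table (560^j mod 1129 for j=0..23):
  0:1  1:560  2:867  3:50  4:904  5:448  6:242  7:40
  8:949  9:810  10:871  11:32  12:985  13:648  14:471  15:703
  16:788  17:970  18:151  19:1014  20:1082  21:776  22:1024  23:1037
Giant step factor: 560^(-24) ≡ 30 (mod 1129).
Scan 334·30^i mod 1129 for i = 0, 1, …:
  i=0: 334   i=1: 988   i=2: 286   i=3: 677
  i=4: 1117   i=5: 769   i=6: 490   i=7: 23
  i=8: 690   i=9: 378   i=10: 50
Match at i=10, j=3: n = 10·24 + 3 = 243.

243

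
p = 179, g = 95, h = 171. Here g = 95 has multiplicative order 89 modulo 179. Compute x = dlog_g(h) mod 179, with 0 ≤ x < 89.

Baby-step giant-step with m = ceil(sqrt(89)) = 10.
Baby table (95^j mod 179 for j=0..9):
  0:1  1:95  2:75  3:144  4:76  5:60  6:151  7:25
  8:48  9:85
Giant step factor: 95^(-10) ≡ 9 (mod 179).
Scan 171·9^i mod 179 for i = 0, 1, …:
  i=0: 171   i=1: 107   i=2: 68   i=3: 75
Match at i=3, j=2: x = 3·10 + 2 = 32.

32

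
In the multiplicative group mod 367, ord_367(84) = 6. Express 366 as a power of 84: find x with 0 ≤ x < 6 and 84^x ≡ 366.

Successive powers of 84 modulo 367:
  84^0=1  84^1=84  84^2=83  84^3=366
So 84^3 ≡ 366 (mod 367), giving x = 3.

3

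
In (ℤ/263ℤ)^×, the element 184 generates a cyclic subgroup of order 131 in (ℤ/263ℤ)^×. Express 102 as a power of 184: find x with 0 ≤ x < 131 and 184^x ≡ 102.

Baby-step giant-step with m = ceil(sqrt(131)) = 12.
Baby table (184^j mod 263 for j=0..11):
  0:1  1:184  2:192  3:86  4:44  5:206  6:32  7:102
  8:95  9:122  10:93  11:17
Giant step factor: 184^(-12) ≡ 216 (mod 263).
Scan 102·216^i mod 263 for i = 0, 1, …:
  i=0: 102
Match at i=0, j=7: x = 0·12 + 7 = 7.

7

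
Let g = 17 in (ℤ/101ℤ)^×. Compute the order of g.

10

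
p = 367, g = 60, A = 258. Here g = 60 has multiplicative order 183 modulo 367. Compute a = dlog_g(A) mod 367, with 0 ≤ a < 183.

Baby-step giant-step with m = ceil(sqrt(183)) = 14.
Baby table (60^j mod 367 for j=0..13):
  0:1  1:60  2:297  3:204  4:129  5:33  6:145  7:259
  8:126  9:220  10:355  11:14  12:106  13:121
Giant step factor: 60^(-14) ≡ 289 (mod 367).
Scan 258·289^i mod 367 for i = 0, 1, …:
  i=0: 258   i=1: 61   i=2: 13   i=3: 87
  i=4: 187   i=5: 94   i=6: 8   i=7: 110
  i=8: 228   i=9: 199   i=10: 259
Match at i=10, j=7: a = 10·14 + 7 = 147.

147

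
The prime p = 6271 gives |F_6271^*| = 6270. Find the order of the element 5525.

The order of 5525 must divide p − 1 = 6270 = 2 · 3 · 5 · 11 · 19.
Divisors: 1, 2, 3, 5, 6, 10, 11, 15, 19, 22, 30, 33, 38, 55, 57, 66, 95, 110, 114, 165, 190, 209, 285, 330, 418, 570, 627, 1045, 1254, 2090, 3135, 6270.
Check each in increasing order: 5525^1 ≡ 5525;  5525^2 ≡ 4668;  5525^3 ≡ 4348;  5525^5 ≡ 3508;  5525^6 ≡ 4310;  5525^10 ≡ 2362;  5525^11 ≡ 99;  5525^15 ≡ 1905;  5525^19 ≡ 171;  5525^22 ≡ 3530;  5525^30 ≡ 4387;  5525^33 ≡ 4565;  5525^38 ≡ 4157;  5525^55 ≡ 4251;  5525^57 ≡ 2224;  5525^66 ≡ 692;  5525^95 ≡ 1714;  5525^110 ≡ 4250;  5525^114 ≡ 4628;  5525^165 ≡ 6270;  5525^190 ≡ 2968;  5525^209 ≡ 5848;  5525^285 ≡ 1371;  5525^330 ≡ 1.
Smallest exponent giving 1 is 330.

330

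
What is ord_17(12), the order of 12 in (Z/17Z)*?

16

The order of 12 must divide p − 1 = 16 = 2^4.
Divisors: 1, 2, 4, 8, 16.
Check each in increasing order: 12^1 ≡ 12;  12^2 ≡ 8;  12^4 ≡ 13;  12^8 ≡ 16;  12^16 ≡ 1.
Smallest exponent giving 1 is 16.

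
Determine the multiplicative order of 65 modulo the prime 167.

The order of 65 must divide p − 1 = 166 = 2 · 83.
Divisors: 1, 2, 83, 166.
Check each in increasing order: 65^1 ≡ 65;  65^2 ≡ 50;  65^83 ≡ 1.
Smallest exponent giving 1 is 83.

83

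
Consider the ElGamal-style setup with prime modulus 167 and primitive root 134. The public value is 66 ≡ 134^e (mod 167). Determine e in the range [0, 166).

68

Baby-step giant-step with m = ceil(sqrt(166)) = 13.
Baby table (134^j mod 167 for j=0..12):
  0:1  1:134  2:87  3:135  4:54  5:55  6:22  7:109
  8:77  9:131  10:19  11:41  12:150
Giant step factor: 134^(-13) ≡ 103 (mod 167).
Scan 66·103^i mod 167 for i = 0, 1, …:
  i=0: 66   i=1: 118   i=2: 130   i=3: 30
  i=4: 84   i=5: 135
Match at i=5, j=3: e = 5·13 + 3 = 68.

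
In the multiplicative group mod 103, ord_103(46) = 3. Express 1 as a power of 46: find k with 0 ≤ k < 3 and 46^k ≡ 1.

0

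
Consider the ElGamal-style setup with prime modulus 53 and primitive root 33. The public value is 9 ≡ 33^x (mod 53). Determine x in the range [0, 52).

6

Successive powers of 33 modulo 53:
  33^0=1  33^1=33  33^2=29  33^3=3  33^4=46  33^5=34
  33^6=9
So 33^6 ≡ 9 (mod 53), giving x = 6.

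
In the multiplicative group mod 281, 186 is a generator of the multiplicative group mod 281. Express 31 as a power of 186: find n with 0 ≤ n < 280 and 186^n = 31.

146

Baby-step giant-step with m = ceil(sqrt(280)) = 17.
Baby table (186^j mod 281 for j=0..16):
  0:1  1:186  2:33  3:237  4:246  5:234  6:250  7:135
  8:101  9:240  10:242  11:52  12:118  13:30  14:241  15:147
  16:85
Giant step factor: 186^(-17) ≡ 19 (mod 281).
Scan 31·19^i mod 281 for i = 0, 1, …:
  i=0: 31   i=1: 27   i=2: 232   i=3: 193
  i=4: 14   i=5: 266   i=6: 277   i=7: 205
  i=8: 242
Match at i=8, j=10: n = 8·17 + 10 = 146.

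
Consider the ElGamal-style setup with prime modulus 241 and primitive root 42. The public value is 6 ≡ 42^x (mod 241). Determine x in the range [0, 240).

Baby-step giant-step with m = ceil(sqrt(240)) = 16.
Baby table (42^j mod 241 for j=0..15):
  0:1  1:42  2:77  3:101  4:145  5:65  6:79  7:185
  8:58  9:26  10:128  11:74  12:216  13:155  14:3  15:126
Giant step factor: 42^(-16) ≡ 24 (mod 241).
Scan 6·24^i mod 241 for i = 0, 1, …:
  i=0: 6   i=1: 144   i=2: 82   i=3: 40
  i=4: 237   i=5: 145
Match at i=5, j=4: x = 5·16 + 4 = 84.

84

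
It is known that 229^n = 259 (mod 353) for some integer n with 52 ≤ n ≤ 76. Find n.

54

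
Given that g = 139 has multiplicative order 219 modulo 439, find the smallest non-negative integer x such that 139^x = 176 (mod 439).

190

Baby-step giant-step with m = ceil(sqrt(219)) = 15.
Baby table (139^j mod 439 for j=0..14):
  0:1  1:139  2:5  3:256  4:25  5:402  6:125  7:254
  8:186  9:392  10:52  11:204  12:260  13:142  14:422
Giant step factor: 139^(-15) ≡ 81 (mod 439).
Scan 176·81^i mod 439 for i = 0, 1, …:
  i=0: 176   i=1: 208   i=2: 166   i=3: 276
  i=4: 406   i=5: 400   i=6: 353   i=7: 58
  i=8: 308   i=9: 364   i=10: 71   i=11: 44
  i=12: 52
Match at i=12, j=10: x = 12·15 + 10 = 190.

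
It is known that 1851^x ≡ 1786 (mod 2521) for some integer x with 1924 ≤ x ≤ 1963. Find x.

Compute 1851^1924 mod 2521 = 2204, then multiply by 1851 repeatedly:
  1851^1924=2204  1851^1925=626  1851^1926=1587  1851^1927=572  1851^1928=2473
  1851^1929=1908  1851^1930=2308  1851^1931=1534  1851^1932=788  1851^1933=1450
  1851^1934=1606  1851^1935=447  1851^1936=509  1851^1937=1826  1851^1938=1786
Found 1786 at exponent 1938.

1938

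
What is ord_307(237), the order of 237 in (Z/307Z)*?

The order of 237 must divide p − 1 = 306 = 2 · 3^2 · 17.
Divisors: 1, 2, 3, 6, 9, 17, 18, 34, 51, 102, 153, 306.
Check each in increasing order: 237^1 ≡ 237;  237^2 ≡ 295;  237^3 ≡ 226;  237^6 ≡ 114;  237^9 ≡ 283;  237^17 ≡ 290;  237^18 ≡ 269;  237^34 ≡ 289;  237^51 ≡ 306;  237^102 ≡ 1.
Smallest exponent giving 1 is 102.

102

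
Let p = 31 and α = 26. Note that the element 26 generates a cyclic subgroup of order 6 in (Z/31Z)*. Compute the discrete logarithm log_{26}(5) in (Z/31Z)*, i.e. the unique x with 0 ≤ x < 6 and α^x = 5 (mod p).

Successive powers of 26 modulo 31:
  26^0=1  26^1=26  26^2=25  26^3=30  26^4=5
So 26^4 ≡ 5 (mod 31), giving x = 4.

4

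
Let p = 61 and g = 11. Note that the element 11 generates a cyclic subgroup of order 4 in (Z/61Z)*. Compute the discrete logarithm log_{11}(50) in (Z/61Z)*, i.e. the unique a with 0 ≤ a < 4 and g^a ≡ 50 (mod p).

3

Successive powers of 11 modulo 61:
  11^0=1  11^1=11  11^2=60  11^3=50
So 11^3 ≡ 50 (mod 61), giving a = 3.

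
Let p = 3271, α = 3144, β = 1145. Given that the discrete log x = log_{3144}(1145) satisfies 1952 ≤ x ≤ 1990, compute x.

1971

Compute 3144^1952 mod 3271 = 1454, then multiply by 3144 repeatedly:
  3144^1952=1454  3144^1953=1789  3144^1954=1767  3144^1955=1290  3144^1956=2991
  3144^1957=2850  3144^1958=1131  3144^1959=287  3144^1960=2803  3144^1961=558
  3144^1962=1096  3144^1963=1461  3144^1964=900  3144^1965=185  3144^1966=2673
  3144^1967=713  3144^1968=1037  3144^1969=2412  3144^1970=1150  3144^1971=1145
Found 1145 at exponent 1971.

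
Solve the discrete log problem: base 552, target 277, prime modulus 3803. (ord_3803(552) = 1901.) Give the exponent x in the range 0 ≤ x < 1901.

Baby-step giant-step with m = ceil(sqrt(1901)) = 44.
Baby table (552^j mod 3803 for j=0..43):
  0:1  1:552  2:464  3:1327  4:2328  5:3445  6:140  7:1220
  8:309  9:3236  10:2665  11:3122  12:585  13:3468  14:1427  15:483
  16:406  17:3538  18:2037  19:2539  20:2024  21:2969  22:3598  23:930
  24:3758  25:1781  26:1938  27:1133  28:1724  29:898  30:1306  31:2145
  32:1307  33:2697  34:1771  35:221  36:296  37:3666  38:436  39:1083
  40:745  41:516  42:3410  43:3638
Giant step factor: 552^(-44) ≡ 2159 (mod 3803).
Scan 277·2159^i mod 3803 for i = 0, 1, …:
  i=0: 277   i=1: 972   i=2: 3095   i=3: 234
  i=4: 3210   i=5: 1324   i=6: 2463   i=7: 1023
  i=8: 2917   i=9: 35     …   i=28: 168
  i=29: 1427
Match at i=29, j=14: x = 29·44 + 14 = 1290.

1290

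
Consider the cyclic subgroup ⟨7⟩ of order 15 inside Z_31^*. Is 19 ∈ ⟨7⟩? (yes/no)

⟨7⟩ has order 15; its elements mod 31 are {1, 2, 4, 5, 7, 8, 9, 10, 14, 16, 18, 19, 20, 25, 28}.
19 is in this set.

yes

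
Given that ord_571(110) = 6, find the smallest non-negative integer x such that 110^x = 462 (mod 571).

5

Successive powers of 110 modulo 571:
  110^0=1  110^1=110  110^2=109  110^3=570  110^4=461  110^5=462
So 110^5 ≡ 462 (mod 571), giving x = 5.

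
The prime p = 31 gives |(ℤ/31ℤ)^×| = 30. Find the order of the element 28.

15

The order of 28 must divide p − 1 = 30 = 2 · 3 · 5.
Divisors: 1, 2, 3, 5, 6, 10, 15, 30.
Check each in increasing order: 28^1 ≡ 28;  28^2 ≡ 9;  28^3 ≡ 4;  28^5 ≡ 5;  28^6 ≡ 16;  28^10 ≡ 25;  28^15 ≡ 1.
Smallest exponent giving 1 is 15.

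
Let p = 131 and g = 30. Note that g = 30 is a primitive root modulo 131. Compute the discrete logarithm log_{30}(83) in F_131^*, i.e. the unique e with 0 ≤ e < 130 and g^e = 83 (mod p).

129

Baby-step giant-step with m = ceil(sqrt(130)) = 12.
Baby table (30^j mod 131 for j=0..11):
  0:1  1:30  2:114  3:14  4:27  5:24  6:65  7:116
  8:74  9:124  10:52  11:119
Giant step factor: 30^(-12) ≡ 4 (mod 131).
Scan 83·4^i mod 131 for i = 0, 1, …:
  i=0: 83   i=1: 70   i=2: 18   i=3: 72
  i=4: 26   i=5: 104   i=6: 23   i=7: 92
  i=8: 106   i=9: 31   i=10: 124
Match at i=10, j=9: e = 10·12 + 9 = 129.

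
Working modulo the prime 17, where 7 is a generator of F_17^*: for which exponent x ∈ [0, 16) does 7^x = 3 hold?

3

Successive powers of 7 modulo 17:
  7^0=1  7^1=7  7^2=15  7^3=3
So 7^3 ≡ 3 (mod 17), giving x = 3.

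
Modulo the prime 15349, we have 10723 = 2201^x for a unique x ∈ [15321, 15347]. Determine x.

15344

Compute 2201^15321 mod 15349 = 5531, then multiply by 2201 repeatedly:
  2201^15321=5531  2201^15322=1974  2201^15323=1007  2201^15324=6151  2201^15325=533
  2201^15326=6609  2201^15327=10906  2201^15328=13619  2201^15329=14171  2201^15330=1203
  2201^15331=7775  2201^15332=13989  2201^15333=15044  2201^15334=4051  2201^15335=13831
  2201^15336=4964  2201^15337=12625  2201^15338=5935  2201^15339=936  2201^15340=3370
  2201^15341=3803  2201^15342=5198  2201^15343=5793  2201^15344=10723
Found 10723 at exponent 15344.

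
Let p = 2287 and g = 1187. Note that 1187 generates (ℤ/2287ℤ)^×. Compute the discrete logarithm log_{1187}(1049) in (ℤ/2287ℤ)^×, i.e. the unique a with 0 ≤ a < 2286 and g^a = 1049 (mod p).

2212

Baby-step giant-step with m = ceil(sqrt(2286)) = 48.
Baby table (1187^j mod 2287 for j=0..47):
  0:1  1:1187  2:177  3:1982  4:1598  5:903  6:1545  7:2028
  8:1312  9:2184  10:1237  11:65  12:1684  13:70  14:758  15:955
  16:1520  17:2084  18:1461  19:661  20:166  21:360  22:1938  23:1971
  24:2263  25:1243  26:326  27:459  28:527  29:1198  30:1799  31:1642
  32:530  33:185  34:43  35:727  36:750  37:607  38:104  39:2237
  40:112  41:298  42:1528  43:145  44:590  45:508  46:1515  47:723
Giant step factor: 1187^(-48) ≡ 1211 (mod 2287).
Scan 1049·1211^i mod 2287 for i = 0, 1, …:
  i=0: 1049   i=1: 1054   i=2: 248   i=3: 731
  i=4: 172   i=5: 175   i=6: 1521   i=7: 896
  i=8: 1018   i=9: 105     …   i=45: 1074
  i=46: 1598
Match at i=46, j=4: a = 46·48 + 4 = 2212.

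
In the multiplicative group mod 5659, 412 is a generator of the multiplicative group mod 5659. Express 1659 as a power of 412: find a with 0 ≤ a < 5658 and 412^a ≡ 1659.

Baby-step giant-step with m = ceil(sqrt(5658)) = 76.
Baby table (412^j mod 5659 for j=0..75):
  0:1  1:412  2:5633  3:606  4:676  5:1221  6:5060  7:2208
  8:4256  9:4841  10:2524  11:4291  12:2284  13:1614  14:2865  15:3308
  16:4736  17:4536  18:1362  19:903  20:4201  21:4817  22:3954  23:4915
  24:4717  25:2367  26:1856  27:707  28:2675  29:4254  30:4017  31:2576
  32:3079  33:932  34:4831  35:4063  36:4551  37:1883  38:513  39:1973
  40:3639  41:5292  42:1589  43:3883  44:3958  45:904  46:4613  47:4791
  48:4560  49:5591  50:279  51:1768  52:4064  53:4963  54:1857  55:1119
  56:2649  57:4860  58:4693  59:3797  60:2480  61:3140  62:3428  63:3245
  64:1416  65:515  66:2797  67:3587  68:845  69:2941  70:666  71:2760
  72:5320  73:1807  74:3155  75:3949
Giant step factor: 412^(-76) ≡ 111 (mod 5659).
Scan 1659·111^i mod 5659 for i = 0, 1, …:
  i=0: 1659   i=1: 3061   i=2: 231   i=3: 3005
  i=4: 5333   i=5: 3427   i=6: 1244   i=7: 2268
  i=8: 2752   i=9: 5545     …   i=70: 4056
  i=71: 3155
Match at i=71, j=74: a = 71·76 + 74 = 5470.

5470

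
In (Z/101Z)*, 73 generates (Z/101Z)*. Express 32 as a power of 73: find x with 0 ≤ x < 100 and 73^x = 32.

5

Successive powers of 73 modulo 101:
  73^0=1  73^1=73  73^2=77  73^3=66  73^4=71  73^5=32
So 73^5 ≡ 32 (mod 101), giving x = 5.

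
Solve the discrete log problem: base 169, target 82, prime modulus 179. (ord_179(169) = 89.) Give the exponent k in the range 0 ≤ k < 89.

Baby-step giant-step with m = ceil(sqrt(89)) = 10.
Baby table (169^j mod 179 for j=0..9):
  0:1  1:169  2:100  3:74  4:155  5:61  6:106  7:14
  8:39  9:147
Giant step factor: 169^(-10) ≡ 146 (mod 179).
Scan 82·146^i mod 179 for i = 0, 1, …:
  i=0: 82   i=1: 158   i=2: 156   i=3: 43
  i=4: 13   i=5: 108   i=6: 16   i=7: 9
  i=8: 61
Match at i=8, j=5: k = 8·10 + 5 = 85.

85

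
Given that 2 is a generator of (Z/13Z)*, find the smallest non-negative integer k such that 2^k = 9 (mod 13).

8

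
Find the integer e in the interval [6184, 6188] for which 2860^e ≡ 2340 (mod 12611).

Compute 2860^6184 mod 12611 = 2340, then multiply by 2860 repeatedly:
  2860^6184=2340
Found 2340 at exponent 6184.

6184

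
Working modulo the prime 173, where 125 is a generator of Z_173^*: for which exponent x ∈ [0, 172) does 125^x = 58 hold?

Baby-step giant-step with m = ceil(sqrt(172)) = 14.
Baby table (125^j mod 173 for j=0..13):
  0:1  1:125  2:55  3:128  4:84  5:120  6:122  7:26
  8:136  9:46  10:41  11:108  12:6  13:58
Giant step factor: 125^(-14) ≡ 54 (mod 173).
Scan 58·54^i mod 173 for i = 0, 1, …:
  i=0: 58
Match at i=0, j=13: x = 0·14 + 13 = 13.

13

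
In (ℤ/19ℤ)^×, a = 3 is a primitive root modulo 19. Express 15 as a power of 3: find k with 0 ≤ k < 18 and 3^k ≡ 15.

5

Successive powers of 3 modulo 19:
  3^0=1  3^1=3  3^2=9  3^3=8  3^4=5  3^5=15
So 3^5 ≡ 15 (mod 19), giving k = 5.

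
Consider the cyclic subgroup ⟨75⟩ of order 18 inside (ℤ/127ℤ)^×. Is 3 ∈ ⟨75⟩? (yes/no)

no

3 ∈ ⟨75⟩ iff 3^18 ≡ 1 (mod 127), since |⟨75⟩| = 18.
3^18 mod 127 = 4.
Since 4 ≠ 1, 3 does not lie in the subgroup.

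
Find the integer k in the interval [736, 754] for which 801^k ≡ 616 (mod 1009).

747

Compute 801^736 mod 1009 = 70, then multiply by 801 repeatedly:
  801^736=70  801^737=575  801^738=471  801^739=914  801^740=589
  801^741=586  801^742=201  801^743=570  801^744=502  801^745=520
  801^746=812  801^747=616
Found 616 at exponent 747.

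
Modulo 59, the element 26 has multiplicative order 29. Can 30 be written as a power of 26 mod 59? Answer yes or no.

30 ∈ ⟨26⟩ iff 30^29 ≡ 1 (mod 59), since |⟨26⟩| = 29.
30^29 mod 59 = 58.
Since 58 ≠ 1, 30 does not lie in the subgroup.

no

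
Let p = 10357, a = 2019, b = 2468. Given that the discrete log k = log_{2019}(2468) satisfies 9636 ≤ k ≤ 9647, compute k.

Compute 2019^9636 mod 10357 = 5129, then multiply by 2019 repeatedly:
  2019^9636=5129  2019^9637=8808  2019^9638=383  2019^9639=6859  2019^9640=1012
  2019^9641=2899  2019^9642=1376  2019^9643=2468
Found 2468 at exponent 9643.

9643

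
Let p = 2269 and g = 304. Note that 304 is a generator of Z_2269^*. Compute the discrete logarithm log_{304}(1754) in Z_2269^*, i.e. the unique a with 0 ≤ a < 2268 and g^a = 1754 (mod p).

2267

Baby-step giant-step with m = ceil(sqrt(2268)) = 48.
Baby table (304^j mod 2269 for j=0..47):
  0:1  1:304  2:1656  3:1975  4:1384  5:971  6:214  7:1524
  8:420  9:616  10:1206  11:1315  12:416  13:1669  14:1389  15:222
  16:1687  17:54  18:533  19:933  20:7  21:2128  22:247  23:211
  24:612  25:2259  26:1498  27:1592  28:671  29:2043  30:1635  31:129
  32:643  33:338  34:647  35:1554  36:464  37:378  38:1462  39:1993
  40:49  41:1282  42:1729  43:1477  44:2015  45:2199  46:1410  47:2068
Giant step factor: 304^(-48) ≡ 1741 (mod 2269).
Scan 1754·1741^i mod 2269 for i = 0, 1, …:
  i=0: 1754   i=1: 1909   i=2: 1753   i=3: 168
  i=4: 2056   i=5: 1283   i=6: 1007   i=7: 1519
  i=8: 1194   i=9: 350     …   i=46: 337
  i=47: 1315
Match at i=47, j=11: a = 47·48 + 11 = 2267.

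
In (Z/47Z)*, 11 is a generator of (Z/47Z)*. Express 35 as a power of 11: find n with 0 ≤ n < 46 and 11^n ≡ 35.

Baby-step giant-step with m = ceil(sqrt(46)) = 7.
Baby table (11^j mod 47 for j=0..6):
  0:1  1:11  2:27  3:15  4:24  5:29  6:37
Giant step factor: 11^(-7) ≡ 44 (mod 47).
Scan 35·44^i mod 47 for i = 0, 1, …:
  i=0: 35   i=1: 36   i=2: 33   i=3: 42
  i=4: 15
Match at i=4, j=3: n = 4·7 + 3 = 31.

31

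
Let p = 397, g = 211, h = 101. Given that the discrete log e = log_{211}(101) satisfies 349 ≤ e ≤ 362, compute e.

349

Compute 211^349 mod 397 = 101, then multiply by 211 repeatedly:
  211^349=101
Found 101 at exponent 349.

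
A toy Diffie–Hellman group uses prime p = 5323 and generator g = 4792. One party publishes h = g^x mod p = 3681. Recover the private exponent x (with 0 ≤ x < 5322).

Baby-step giant-step with m = ceil(sqrt(5322)) = 73.
Baby table (4792^j mod 5323 for j=0..72):
  0:1  1:4792  2:5165  3:4053  4:3672  5:3709  6:31  7:4831
  8:425  9:3214  10:2049  11:3196  12:961  13:717  14:2529  15:3820
  16:4966  17:3262  18:3176  19:935  20:3877  21:1314  22:4902  23:5308
  24:2642  25:2370  26:3081  27:3473  28:2918  29:4858  30:2057  31:4271
  32:5020  33:1203  34:5290  35:1554  36:5214  37:4649  38:1253  39:32
  40:4300  41:267  42:1944  43:398  44:1582  45:992  46:225  47:2954
  48:1711  49:1692  50:1135  51:4137  52:1652  53:1083  54:5134  55:4545
  56:3247  57:495  58:3305  59:1635  60:4787  61:2497  62:4843  63:4699
  64:1318  65:2778  66:4676  67:2885  68:1089  69:1948  70:3597  71:950
  72:1235
Giant step factor: 4792^(-73) ≡ 4209 (mod 5323).
Scan 3681·4209^i mod 5323 for i = 0, 1, …:
  i=0: 3681   i=1: 3399   i=2: 3490   i=3: 3253
  i=4: 1121   i=5: 2111   i=6: 1112   i=7: 1491
  i=8: 5125   i=9: 2329     …   i=68: 4215
  i=69: 4699
Match at i=69, j=63: x = 69·73 + 63 = 5100.

5100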